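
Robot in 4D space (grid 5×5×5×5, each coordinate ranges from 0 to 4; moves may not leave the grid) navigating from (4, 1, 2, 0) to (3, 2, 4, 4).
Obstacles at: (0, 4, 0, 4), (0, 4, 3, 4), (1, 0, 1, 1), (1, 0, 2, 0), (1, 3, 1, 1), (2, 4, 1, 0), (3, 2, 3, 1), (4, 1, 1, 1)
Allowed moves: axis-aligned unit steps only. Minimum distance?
8
(one shortest path: (4, 1, 2, 0) → (3, 1, 2, 0) → (3, 2, 2, 0) → (3, 2, 3, 0) → (3, 2, 4, 0) → (3, 2, 4, 1) → (3, 2, 4, 2) → (3, 2, 4, 3) → (3, 2, 4, 4))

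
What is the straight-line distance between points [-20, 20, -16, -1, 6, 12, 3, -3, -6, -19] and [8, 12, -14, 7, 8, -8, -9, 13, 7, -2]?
46.669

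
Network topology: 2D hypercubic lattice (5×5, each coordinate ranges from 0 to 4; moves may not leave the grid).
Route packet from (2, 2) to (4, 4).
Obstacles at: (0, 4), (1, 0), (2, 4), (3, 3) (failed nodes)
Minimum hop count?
4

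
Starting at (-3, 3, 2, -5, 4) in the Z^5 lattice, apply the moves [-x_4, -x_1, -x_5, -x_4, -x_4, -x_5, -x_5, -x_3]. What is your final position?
(-4, 3, 1, -8, 1)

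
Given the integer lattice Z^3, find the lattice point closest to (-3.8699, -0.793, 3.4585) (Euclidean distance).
(-4, -1, 3)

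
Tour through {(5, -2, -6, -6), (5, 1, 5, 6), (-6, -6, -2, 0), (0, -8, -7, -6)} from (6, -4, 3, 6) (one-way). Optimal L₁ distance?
65
(one optimal route: (6, -4, 3, 6) → (5, 1, 5, 6) → (5, -2, -6, -6) → (0, -8, -7, -6) → (-6, -6, -2, 0))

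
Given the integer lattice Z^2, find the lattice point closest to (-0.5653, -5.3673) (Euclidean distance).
(-1, -5)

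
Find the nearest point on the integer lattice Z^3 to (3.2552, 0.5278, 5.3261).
(3, 1, 5)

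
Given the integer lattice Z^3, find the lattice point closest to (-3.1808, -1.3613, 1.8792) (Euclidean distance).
(-3, -1, 2)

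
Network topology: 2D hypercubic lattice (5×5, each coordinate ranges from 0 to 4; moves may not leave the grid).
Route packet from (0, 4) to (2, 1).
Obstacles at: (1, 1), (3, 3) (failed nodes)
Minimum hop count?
5
(one shortest path: (0, 4) → (1, 4) → (2, 4) → (2, 3) → (2, 2) → (2, 1))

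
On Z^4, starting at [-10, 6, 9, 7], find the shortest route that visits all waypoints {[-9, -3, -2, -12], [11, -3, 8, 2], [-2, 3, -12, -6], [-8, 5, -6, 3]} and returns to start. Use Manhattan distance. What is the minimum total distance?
154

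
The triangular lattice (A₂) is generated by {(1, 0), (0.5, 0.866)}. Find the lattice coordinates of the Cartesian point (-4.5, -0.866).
-4b₁ - b₂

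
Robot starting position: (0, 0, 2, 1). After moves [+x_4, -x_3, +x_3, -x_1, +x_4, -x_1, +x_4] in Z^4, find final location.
(-2, 0, 2, 4)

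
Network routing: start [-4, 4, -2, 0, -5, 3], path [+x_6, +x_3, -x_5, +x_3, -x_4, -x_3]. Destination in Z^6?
(-4, 4, -1, -1, -6, 4)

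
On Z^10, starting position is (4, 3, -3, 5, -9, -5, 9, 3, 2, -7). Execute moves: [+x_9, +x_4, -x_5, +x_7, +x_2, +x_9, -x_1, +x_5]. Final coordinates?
(3, 4, -3, 6, -9, -5, 10, 3, 4, -7)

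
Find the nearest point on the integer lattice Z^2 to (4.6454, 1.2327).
(5, 1)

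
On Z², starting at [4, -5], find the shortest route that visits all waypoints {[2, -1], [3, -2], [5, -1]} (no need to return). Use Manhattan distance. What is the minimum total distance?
9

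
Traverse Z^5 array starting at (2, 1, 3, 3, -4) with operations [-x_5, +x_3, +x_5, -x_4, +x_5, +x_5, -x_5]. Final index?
(2, 1, 4, 2, -3)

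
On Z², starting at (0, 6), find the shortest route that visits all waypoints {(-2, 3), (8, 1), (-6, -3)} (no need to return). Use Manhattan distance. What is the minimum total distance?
33
(one optimal route: (0, 6) → (-2, 3) → (-6, -3) → (8, 1))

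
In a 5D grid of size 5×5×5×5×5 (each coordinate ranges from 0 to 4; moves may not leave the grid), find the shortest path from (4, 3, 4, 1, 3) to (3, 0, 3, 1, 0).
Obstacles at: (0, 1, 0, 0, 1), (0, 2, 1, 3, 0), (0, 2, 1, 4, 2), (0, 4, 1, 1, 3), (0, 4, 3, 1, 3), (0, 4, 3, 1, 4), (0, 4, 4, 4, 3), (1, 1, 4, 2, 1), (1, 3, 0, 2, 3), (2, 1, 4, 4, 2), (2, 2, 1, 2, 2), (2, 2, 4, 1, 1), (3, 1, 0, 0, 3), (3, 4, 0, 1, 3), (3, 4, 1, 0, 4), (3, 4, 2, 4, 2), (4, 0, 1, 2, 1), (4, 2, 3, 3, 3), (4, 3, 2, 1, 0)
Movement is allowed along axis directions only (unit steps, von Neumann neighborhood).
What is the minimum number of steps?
8
(one shortest path: (4, 3, 4, 1, 3) → (3, 3, 4, 1, 3) → (3, 2, 4, 1, 3) → (3, 1, 4, 1, 3) → (3, 0, 4, 1, 3) → (3, 0, 3, 1, 3) → (3, 0, 3, 1, 2) → (3, 0, 3, 1, 1) → (3, 0, 3, 1, 0))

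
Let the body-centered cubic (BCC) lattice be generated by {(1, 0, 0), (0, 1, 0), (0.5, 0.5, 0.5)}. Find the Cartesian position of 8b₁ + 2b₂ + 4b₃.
(10, 4, 2)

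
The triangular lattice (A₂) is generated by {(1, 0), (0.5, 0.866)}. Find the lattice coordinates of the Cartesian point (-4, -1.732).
-3b₁ - 2b₂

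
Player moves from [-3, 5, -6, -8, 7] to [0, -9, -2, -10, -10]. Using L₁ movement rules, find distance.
40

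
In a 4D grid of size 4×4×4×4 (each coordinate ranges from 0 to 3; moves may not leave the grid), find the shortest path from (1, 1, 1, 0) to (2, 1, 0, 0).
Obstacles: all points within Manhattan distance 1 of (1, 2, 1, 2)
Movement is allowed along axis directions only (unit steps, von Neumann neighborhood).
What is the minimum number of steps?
2
(one shortest path: (1, 1, 1, 0) → (2, 1, 1, 0) → (2, 1, 0, 0))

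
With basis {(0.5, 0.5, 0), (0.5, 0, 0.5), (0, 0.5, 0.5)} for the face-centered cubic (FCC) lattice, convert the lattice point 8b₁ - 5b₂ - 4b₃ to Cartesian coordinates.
(1.5, 2, -4.5)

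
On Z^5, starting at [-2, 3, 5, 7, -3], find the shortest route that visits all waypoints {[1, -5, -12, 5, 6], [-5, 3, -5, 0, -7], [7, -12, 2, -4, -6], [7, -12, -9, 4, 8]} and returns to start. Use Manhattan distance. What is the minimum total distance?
154
(one optimal route: (-2, 3, 5, 7, -3) → (1, -5, -12, 5, 6) → (7, -12, -9, 4, 8) → (7, -12, 2, -4, -6) → (-5, 3, -5, 0, -7) → (-2, 3, 5, 7, -3))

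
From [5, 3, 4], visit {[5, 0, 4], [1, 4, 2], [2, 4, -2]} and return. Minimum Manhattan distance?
28
(one optimal route: (5, 3, 4) → (5, 0, 4) → (1, 4, 2) → (2, 4, -2) → (5, 3, 4))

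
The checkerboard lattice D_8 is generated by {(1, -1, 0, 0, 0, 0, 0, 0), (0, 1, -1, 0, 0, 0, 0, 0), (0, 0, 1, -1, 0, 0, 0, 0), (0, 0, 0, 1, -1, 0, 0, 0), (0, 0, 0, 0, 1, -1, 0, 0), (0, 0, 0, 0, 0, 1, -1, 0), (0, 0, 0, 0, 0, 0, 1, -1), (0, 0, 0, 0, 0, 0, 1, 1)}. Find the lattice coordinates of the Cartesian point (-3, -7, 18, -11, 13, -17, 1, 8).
-3b₁ - 10b₂ + 8b₃ - 3b₄ + 10b₅ - 7b₆ - 7b₇ + b₈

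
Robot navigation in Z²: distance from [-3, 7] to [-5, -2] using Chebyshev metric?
9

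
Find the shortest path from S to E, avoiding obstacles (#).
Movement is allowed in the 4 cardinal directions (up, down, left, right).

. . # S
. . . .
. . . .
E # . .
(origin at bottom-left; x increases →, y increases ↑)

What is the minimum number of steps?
6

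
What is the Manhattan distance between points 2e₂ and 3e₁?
5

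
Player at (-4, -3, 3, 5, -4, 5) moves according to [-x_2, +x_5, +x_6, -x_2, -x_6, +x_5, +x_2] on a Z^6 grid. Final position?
(-4, -4, 3, 5, -2, 5)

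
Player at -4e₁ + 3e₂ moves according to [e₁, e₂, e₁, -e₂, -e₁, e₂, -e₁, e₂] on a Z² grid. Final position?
(-4, 5)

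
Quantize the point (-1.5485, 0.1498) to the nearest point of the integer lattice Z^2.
(-2, 0)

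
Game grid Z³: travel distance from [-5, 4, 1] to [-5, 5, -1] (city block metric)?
3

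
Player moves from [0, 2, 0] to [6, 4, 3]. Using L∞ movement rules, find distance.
6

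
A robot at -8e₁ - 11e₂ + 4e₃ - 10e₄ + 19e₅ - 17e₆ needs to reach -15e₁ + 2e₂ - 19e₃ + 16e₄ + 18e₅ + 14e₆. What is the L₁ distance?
101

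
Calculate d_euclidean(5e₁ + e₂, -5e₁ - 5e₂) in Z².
11.6619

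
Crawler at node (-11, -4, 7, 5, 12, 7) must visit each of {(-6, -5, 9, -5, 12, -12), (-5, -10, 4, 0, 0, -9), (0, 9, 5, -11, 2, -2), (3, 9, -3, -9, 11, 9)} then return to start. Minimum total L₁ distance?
200
(one optimal route: (-11, -4, 7, 5, 12, 7) → (-6, -5, 9, -5, 12, -12) → (-5, -10, 4, 0, 0, -9) → (0, 9, 5, -11, 2, -2) → (3, 9, -3, -9, 11, 9) → (-11, -4, 7, 5, 12, 7))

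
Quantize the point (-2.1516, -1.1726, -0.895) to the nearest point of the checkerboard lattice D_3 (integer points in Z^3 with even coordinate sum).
(-2, -1, -1)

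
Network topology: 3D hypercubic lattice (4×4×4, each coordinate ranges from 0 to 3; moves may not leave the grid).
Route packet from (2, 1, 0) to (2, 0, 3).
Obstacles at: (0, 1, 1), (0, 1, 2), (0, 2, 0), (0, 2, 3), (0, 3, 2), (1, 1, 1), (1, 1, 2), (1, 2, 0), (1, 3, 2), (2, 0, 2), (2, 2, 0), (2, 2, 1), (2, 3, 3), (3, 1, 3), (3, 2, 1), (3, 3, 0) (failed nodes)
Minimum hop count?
4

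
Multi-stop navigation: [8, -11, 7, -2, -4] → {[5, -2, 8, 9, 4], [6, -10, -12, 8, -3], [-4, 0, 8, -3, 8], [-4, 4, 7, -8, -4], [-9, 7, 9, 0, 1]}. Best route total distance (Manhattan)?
142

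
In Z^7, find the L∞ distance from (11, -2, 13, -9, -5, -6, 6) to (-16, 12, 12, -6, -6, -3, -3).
27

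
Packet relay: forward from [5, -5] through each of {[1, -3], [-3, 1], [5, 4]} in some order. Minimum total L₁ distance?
25
(one optimal route: (5, -5) → (1, -3) → (-3, 1) → (5, 4))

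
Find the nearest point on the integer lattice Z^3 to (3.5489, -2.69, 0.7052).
(4, -3, 1)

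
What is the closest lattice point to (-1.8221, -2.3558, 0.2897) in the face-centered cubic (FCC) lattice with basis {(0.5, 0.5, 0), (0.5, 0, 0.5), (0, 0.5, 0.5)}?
(-2, -2.5, 0.5)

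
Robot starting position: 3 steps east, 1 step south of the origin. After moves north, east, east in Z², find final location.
(5, 0)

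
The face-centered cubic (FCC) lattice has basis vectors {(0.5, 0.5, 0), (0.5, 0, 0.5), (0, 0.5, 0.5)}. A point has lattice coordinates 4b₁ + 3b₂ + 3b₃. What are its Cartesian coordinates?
(3.5, 3.5, 3)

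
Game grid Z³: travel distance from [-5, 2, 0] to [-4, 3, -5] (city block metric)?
7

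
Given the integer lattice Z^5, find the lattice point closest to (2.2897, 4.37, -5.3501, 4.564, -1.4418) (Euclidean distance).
(2, 4, -5, 5, -1)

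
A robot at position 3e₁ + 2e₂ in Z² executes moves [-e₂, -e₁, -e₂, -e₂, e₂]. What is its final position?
(2, 0)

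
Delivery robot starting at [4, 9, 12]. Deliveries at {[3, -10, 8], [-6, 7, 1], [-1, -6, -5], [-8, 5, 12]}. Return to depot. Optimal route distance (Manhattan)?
100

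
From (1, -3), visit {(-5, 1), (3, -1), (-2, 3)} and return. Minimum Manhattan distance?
28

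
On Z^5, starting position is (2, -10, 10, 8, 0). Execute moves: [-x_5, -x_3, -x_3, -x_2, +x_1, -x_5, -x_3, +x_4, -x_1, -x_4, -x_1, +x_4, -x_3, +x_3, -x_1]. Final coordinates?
(0, -11, 7, 9, -2)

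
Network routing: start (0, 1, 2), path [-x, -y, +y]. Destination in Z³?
(-1, 1, 2)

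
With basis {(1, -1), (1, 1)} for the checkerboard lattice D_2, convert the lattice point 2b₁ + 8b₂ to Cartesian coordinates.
(10, 6)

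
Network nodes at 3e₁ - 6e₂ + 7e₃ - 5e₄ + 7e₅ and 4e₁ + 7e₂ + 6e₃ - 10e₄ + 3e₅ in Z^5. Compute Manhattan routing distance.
24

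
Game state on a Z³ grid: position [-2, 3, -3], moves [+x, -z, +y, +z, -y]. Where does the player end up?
(-1, 3, -3)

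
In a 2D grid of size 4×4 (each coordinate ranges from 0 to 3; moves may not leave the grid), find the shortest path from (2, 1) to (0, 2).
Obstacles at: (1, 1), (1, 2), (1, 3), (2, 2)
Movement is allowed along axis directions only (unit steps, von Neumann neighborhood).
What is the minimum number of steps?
5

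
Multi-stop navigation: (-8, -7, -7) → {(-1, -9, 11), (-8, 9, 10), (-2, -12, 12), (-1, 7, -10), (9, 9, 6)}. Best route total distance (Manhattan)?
104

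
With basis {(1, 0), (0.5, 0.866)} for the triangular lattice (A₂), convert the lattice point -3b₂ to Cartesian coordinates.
(-1.5, -2.598)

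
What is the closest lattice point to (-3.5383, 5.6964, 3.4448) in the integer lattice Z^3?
(-4, 6, 3)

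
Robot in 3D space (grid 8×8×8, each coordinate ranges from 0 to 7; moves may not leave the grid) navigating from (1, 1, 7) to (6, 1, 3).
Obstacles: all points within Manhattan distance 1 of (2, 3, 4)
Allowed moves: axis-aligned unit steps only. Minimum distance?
9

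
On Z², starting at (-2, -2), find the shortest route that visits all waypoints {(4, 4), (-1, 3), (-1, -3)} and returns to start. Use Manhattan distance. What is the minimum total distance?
26
(one optimal route: (-2, -2) → (4, 4) → (-1, 3) → (-1, -3) → (-2, -2))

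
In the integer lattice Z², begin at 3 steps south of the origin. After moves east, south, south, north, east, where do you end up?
(2, -4)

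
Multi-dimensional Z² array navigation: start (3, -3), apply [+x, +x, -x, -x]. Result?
(3, -3)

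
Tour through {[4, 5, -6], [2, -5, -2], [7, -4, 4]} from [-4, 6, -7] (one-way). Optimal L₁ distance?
38
(one optimal route: (-4, 6, -7) → (4, 5, -6) → (2, -5, -2) → (7, -4, 4))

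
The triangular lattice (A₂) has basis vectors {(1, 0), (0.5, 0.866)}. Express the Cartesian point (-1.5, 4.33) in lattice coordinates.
-4b₁ + 5b₂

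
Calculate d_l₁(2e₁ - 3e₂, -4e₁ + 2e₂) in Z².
11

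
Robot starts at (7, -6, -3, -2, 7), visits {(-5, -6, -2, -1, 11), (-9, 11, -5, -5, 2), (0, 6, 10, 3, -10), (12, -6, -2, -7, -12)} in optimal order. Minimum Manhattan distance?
152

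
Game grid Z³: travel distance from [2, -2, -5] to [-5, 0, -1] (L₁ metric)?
13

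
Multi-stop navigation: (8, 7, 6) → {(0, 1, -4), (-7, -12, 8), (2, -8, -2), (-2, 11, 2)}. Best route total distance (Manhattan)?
72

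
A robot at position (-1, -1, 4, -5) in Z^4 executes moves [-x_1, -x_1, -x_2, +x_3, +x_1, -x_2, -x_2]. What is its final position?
(-2, -4, 5, -5)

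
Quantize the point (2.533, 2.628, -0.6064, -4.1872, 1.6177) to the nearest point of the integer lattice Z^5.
(3, 3, -1, -4, 2)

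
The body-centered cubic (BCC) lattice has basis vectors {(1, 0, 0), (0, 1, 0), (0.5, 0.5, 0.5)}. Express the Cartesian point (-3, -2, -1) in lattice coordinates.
-2b₁ - b₂ - 2b₃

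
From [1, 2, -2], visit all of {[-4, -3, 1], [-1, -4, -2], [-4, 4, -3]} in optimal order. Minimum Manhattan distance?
26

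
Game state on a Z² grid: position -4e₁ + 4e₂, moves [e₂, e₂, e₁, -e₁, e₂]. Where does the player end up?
(-4, 7)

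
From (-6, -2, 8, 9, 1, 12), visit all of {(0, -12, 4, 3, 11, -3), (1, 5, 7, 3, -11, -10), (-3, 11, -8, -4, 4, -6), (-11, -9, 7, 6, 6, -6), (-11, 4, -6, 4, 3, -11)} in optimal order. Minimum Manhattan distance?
190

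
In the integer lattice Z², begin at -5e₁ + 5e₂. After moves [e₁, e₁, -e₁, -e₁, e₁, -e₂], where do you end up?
(-4, 4)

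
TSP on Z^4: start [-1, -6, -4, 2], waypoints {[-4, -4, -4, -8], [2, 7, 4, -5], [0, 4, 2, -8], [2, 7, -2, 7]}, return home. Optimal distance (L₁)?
84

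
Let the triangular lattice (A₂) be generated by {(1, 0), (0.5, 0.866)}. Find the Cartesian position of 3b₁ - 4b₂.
(1, -3.464)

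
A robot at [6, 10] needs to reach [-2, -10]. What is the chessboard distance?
20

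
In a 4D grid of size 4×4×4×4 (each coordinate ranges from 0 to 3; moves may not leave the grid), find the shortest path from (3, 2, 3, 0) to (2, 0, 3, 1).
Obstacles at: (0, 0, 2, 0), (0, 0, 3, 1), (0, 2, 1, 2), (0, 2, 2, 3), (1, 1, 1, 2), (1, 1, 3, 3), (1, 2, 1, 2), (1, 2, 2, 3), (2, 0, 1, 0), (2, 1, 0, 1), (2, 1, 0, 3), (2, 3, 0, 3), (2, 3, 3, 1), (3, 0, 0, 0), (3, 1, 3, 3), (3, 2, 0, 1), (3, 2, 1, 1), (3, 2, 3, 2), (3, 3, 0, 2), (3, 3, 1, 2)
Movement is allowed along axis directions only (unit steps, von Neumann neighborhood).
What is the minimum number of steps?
4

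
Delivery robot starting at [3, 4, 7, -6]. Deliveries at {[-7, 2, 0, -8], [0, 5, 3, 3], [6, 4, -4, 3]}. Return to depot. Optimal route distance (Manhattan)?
82
(one optimal route: (3, 4, 7, -6) → (-7, 2, 0, -8) → (0, 5, 3, 3) → (6, 4, -4, 3) → (3, 4, 7, -6))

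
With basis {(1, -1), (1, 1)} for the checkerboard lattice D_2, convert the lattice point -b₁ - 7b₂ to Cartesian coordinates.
(-8, -6)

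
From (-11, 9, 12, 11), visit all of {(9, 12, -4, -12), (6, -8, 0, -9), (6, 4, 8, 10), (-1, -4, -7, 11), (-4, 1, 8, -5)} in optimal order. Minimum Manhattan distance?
158
(one optimal route: (-11, 9, 12, 11) → (6, 4, 8, 10) → (-1, -4, -7, 11) → (-4, 1, 8, -5) → (6, -8, 0, -9) → (9, 12, -4, -12))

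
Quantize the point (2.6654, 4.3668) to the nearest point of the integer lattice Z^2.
(3, 4)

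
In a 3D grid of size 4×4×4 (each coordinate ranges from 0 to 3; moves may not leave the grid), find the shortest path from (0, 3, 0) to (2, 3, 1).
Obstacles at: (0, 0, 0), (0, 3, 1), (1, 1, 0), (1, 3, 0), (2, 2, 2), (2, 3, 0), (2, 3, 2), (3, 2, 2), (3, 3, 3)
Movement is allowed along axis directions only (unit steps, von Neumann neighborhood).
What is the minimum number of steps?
5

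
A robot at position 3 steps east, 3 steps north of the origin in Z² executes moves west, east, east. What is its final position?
(4, 3)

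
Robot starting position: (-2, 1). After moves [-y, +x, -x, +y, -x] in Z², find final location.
(-3, 1)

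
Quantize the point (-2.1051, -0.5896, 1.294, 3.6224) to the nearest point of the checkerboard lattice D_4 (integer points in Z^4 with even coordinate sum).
(-2, -1, 1, 4)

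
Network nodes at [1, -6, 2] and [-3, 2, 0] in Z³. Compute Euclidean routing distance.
9.16515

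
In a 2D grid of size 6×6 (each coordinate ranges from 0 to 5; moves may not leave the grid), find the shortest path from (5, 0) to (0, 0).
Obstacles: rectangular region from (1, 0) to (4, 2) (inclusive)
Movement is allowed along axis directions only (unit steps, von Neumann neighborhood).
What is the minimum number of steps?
11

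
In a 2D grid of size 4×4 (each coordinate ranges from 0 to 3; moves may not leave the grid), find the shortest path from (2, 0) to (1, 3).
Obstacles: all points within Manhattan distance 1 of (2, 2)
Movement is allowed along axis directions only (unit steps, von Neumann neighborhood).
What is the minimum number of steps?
6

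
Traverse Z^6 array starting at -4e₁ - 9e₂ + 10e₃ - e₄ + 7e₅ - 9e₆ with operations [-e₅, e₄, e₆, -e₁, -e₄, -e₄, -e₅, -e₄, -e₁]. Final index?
(-6, -9, 10, -3, 5, -8)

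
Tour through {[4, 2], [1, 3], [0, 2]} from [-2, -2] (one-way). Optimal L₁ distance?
12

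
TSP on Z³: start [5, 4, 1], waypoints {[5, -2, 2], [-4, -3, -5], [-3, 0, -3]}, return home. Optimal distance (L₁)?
46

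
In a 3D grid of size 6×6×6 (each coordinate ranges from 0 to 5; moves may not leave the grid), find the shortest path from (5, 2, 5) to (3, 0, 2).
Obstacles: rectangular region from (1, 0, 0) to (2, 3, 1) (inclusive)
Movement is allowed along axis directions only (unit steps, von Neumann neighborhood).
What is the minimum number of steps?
7
(one shortest path: (5, 2, 5) → (4, 2, 5) → (3, 2, 5) → (3, 1, 5) → (3, 0, 5) → (3, 0, 4) → (3, 0, 3) → (3, 0, 2))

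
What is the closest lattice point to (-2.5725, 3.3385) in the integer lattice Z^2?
(-3, 3)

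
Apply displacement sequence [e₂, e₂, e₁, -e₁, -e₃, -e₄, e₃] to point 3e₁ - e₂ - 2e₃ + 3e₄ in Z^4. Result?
(3, 1, -2, 2)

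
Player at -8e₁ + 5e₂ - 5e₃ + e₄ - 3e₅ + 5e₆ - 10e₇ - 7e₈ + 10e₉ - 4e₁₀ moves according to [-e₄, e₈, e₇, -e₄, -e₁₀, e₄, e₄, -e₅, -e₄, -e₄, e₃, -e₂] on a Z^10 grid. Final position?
(-8, 4, -4, -1, -4, 5, -9, -6, 10, -5)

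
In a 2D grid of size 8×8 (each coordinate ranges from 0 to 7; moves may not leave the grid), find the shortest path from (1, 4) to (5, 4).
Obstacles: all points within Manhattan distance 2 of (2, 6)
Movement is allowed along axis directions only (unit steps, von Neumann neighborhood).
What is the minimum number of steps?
6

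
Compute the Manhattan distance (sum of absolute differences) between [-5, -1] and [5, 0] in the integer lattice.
11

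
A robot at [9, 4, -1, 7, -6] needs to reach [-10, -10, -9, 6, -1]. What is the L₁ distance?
47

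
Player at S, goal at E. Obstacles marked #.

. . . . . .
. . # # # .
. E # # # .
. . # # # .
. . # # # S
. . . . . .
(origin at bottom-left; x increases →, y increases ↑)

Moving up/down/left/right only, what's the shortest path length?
8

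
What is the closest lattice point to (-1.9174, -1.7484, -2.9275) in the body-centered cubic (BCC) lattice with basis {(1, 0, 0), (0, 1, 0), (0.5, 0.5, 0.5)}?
(-2, -2, -3)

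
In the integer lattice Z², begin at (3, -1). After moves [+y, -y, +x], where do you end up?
(4, -1)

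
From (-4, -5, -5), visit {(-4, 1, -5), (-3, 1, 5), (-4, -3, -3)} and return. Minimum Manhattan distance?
34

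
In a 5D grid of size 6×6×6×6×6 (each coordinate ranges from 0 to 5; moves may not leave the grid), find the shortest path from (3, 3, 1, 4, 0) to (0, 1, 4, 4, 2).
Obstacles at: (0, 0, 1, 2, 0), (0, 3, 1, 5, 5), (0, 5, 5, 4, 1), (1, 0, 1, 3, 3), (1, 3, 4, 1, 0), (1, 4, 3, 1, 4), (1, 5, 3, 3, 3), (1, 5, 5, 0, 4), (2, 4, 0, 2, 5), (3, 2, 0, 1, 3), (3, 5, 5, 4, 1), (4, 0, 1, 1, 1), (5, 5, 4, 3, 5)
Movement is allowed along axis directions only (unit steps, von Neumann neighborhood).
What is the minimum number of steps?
10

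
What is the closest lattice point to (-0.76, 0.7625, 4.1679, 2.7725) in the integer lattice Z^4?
(-1, 1, 4, 3)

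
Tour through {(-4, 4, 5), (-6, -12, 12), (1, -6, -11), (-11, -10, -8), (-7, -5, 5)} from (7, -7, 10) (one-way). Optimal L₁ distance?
97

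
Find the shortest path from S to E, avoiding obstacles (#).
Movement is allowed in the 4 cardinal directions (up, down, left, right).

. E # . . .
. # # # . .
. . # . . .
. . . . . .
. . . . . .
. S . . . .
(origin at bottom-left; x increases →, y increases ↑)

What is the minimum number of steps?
7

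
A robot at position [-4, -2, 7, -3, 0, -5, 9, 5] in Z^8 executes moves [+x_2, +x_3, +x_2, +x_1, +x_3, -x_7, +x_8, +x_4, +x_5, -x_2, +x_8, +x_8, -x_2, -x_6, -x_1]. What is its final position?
(-4, -2, 9, -2, 1, -6, 8, 8)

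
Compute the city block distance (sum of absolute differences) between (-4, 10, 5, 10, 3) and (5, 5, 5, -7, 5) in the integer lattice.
33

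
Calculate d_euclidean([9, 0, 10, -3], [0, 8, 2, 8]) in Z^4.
18.1659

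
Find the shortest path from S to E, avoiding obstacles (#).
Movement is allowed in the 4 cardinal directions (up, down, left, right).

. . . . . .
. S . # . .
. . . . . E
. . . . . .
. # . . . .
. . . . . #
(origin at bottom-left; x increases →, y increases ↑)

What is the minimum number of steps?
5
(one shortest path: (1, 4) → (2, 4) → (2, 3) → (3, 3) → (4, 3) → (5, 3))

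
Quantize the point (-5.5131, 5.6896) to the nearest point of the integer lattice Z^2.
(-6, 6)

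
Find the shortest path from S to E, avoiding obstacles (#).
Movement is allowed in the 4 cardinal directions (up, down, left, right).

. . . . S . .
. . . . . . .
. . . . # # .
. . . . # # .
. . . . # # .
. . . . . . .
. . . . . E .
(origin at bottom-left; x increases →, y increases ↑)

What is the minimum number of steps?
9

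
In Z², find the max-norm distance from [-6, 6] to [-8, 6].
2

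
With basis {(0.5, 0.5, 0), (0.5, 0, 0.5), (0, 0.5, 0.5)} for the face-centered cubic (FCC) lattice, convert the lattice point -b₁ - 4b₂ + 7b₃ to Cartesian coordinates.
(-2.5, 3, 1.5)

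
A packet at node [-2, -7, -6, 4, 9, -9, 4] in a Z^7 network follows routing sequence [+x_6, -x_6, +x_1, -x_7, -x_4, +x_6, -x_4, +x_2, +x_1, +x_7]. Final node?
(0, -6, -6, 2, 9, -8, 4)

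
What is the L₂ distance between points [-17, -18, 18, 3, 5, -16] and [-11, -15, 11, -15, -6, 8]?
33.3916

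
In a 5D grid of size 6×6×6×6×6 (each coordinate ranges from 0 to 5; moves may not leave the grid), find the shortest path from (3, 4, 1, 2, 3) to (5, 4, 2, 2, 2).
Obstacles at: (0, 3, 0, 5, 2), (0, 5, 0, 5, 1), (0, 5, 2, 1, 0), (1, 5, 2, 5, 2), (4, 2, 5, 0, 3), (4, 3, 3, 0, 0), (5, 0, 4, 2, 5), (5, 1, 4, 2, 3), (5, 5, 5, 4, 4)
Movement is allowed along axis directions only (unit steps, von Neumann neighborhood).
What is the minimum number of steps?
4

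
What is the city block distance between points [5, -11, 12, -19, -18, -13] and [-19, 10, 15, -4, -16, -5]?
73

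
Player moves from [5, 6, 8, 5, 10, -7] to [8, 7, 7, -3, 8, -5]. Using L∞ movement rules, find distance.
8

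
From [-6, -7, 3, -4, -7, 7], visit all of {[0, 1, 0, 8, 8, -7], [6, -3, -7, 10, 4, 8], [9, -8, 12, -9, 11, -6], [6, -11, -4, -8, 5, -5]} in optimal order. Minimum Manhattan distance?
163
(one optimal route: (-6, -7, 3, -4, -7, 7) → (6, -3, -7, 10, 4, 8) → (0, 1, 0, 8, 8, -7) → (6, -11, -4, -8, 5, -5) → (9, -8, 12, -9, 11, -6))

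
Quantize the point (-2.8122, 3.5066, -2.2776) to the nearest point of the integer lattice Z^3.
(-3, 4, -2)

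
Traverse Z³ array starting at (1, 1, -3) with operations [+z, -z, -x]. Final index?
(0, 1, -3)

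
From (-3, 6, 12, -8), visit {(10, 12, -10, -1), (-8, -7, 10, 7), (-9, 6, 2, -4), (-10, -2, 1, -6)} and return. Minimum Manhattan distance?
164
(one optimal route: (-3, 6, 12, -8) → (10, 12, -10, -1) → (-9, 6, 2, -4) → (-10, -2, 1, -6) → (-8, -7, 10, 7) → (-3, 6, 12, -8))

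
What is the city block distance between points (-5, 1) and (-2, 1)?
3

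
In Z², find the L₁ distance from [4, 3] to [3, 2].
2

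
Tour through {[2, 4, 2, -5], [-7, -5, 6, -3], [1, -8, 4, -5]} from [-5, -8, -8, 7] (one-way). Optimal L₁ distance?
59
(one optimal route: (-5, -8, -8, 7) → (-7, -5, 6, -3) → (1, -8, 4, -5) → (2, 4, 2, -5))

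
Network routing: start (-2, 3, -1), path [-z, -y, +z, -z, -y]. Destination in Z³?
(-2, 1, -2)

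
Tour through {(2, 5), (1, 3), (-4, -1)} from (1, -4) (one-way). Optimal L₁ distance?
20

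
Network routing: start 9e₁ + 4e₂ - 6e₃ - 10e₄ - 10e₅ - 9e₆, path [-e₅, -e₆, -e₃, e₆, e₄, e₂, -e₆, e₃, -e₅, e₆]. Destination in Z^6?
(9, 5, -6, -9, -12, -9)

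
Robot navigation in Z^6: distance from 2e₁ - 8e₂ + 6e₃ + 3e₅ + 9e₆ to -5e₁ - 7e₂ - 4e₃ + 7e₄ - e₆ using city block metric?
38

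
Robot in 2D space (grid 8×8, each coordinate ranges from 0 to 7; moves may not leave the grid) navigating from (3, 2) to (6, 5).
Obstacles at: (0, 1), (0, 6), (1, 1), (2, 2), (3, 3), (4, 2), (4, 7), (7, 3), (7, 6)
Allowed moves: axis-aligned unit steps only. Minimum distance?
8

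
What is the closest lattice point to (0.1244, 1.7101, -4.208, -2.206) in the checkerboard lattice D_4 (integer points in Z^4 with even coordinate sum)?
(0, 2, -4, -2)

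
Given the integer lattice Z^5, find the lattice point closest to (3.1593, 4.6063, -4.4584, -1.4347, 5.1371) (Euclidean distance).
(3, 5, -4, -1, 5)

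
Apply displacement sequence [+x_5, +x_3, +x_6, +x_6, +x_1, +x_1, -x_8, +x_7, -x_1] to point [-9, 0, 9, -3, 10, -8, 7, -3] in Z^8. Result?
(-8, 0, 10, -3, 11, -6, 8, -4)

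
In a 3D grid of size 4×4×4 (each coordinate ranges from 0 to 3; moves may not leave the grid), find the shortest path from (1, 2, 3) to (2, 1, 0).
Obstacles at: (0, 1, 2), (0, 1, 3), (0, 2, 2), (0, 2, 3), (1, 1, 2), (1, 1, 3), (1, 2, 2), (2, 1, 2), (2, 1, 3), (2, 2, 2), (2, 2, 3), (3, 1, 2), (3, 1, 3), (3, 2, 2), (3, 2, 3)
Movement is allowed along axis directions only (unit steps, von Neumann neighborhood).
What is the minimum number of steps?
7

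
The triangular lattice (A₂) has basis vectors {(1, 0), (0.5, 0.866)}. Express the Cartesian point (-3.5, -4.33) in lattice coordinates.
-b₁ - 5b₂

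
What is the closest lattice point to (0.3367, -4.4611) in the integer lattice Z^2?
(0, -4)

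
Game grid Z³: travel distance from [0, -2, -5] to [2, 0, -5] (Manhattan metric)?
4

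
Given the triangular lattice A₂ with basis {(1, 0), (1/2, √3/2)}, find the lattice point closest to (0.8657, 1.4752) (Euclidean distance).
(1, 1.732)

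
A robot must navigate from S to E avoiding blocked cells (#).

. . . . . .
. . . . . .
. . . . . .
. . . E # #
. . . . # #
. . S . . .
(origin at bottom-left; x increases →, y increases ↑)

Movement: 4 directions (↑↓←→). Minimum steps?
3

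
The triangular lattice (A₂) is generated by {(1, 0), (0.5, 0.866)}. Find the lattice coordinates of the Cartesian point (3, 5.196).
6b₂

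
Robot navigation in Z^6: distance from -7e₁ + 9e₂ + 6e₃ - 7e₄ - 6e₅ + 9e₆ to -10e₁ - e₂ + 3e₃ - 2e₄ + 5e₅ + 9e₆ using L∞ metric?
11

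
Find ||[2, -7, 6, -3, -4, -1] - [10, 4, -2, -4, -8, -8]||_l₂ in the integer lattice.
17.7482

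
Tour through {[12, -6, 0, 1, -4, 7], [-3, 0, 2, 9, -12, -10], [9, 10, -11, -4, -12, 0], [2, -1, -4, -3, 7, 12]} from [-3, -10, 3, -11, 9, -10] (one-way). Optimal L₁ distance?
199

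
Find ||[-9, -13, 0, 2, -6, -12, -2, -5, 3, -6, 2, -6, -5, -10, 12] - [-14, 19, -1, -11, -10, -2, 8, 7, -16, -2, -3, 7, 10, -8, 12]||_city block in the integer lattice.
145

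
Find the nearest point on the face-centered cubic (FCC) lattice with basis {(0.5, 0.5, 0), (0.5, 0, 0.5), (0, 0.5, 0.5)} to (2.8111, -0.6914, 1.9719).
(3, -1, 2)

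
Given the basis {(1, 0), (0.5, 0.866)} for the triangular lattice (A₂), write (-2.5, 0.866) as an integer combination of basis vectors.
-3b₁ + b₂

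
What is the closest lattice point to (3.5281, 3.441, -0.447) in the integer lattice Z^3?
(4, 3, 0)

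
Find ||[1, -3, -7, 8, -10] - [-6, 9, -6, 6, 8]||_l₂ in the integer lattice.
22.8473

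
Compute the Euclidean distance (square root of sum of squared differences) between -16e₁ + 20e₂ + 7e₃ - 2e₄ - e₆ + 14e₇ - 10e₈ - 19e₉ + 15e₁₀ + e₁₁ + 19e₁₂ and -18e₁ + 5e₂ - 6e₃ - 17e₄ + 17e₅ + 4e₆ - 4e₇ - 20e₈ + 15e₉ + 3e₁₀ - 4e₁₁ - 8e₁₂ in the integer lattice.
58.438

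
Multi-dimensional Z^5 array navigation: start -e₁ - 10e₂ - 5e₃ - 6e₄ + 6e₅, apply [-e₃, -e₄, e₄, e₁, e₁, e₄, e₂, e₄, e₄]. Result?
(1, -9, -6, -3, 6)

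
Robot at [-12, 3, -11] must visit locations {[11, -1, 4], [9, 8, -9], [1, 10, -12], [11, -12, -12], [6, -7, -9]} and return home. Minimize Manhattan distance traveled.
128
(one optimal route: (-12, 3, -11) → (1, 10, -12) → (9, 8, -9) → (11, -1, 4) → (11, -12, -12) → (6, -7, -9) → (-12, 3, -11))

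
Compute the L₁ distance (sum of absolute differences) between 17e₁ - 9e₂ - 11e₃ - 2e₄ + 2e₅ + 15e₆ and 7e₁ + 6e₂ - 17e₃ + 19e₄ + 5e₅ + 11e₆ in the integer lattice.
59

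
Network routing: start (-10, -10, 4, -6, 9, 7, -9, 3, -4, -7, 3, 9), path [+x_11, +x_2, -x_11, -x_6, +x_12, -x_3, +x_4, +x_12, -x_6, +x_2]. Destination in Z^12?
(-10, -8, 3, -5, 9, 5, -9, 3, -4, -7, 3, 11)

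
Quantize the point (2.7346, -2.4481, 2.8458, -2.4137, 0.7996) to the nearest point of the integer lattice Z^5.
(3, -2, 3, -2, 1)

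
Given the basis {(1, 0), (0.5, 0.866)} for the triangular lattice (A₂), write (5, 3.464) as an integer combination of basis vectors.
3b₁ + 4b₂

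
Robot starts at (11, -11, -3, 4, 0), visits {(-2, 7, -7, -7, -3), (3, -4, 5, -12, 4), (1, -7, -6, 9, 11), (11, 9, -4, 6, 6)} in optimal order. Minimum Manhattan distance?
149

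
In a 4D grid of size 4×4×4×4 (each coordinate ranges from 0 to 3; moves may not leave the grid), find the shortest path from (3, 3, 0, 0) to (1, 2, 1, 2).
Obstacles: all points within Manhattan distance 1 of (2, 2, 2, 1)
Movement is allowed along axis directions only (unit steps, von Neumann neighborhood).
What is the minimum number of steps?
6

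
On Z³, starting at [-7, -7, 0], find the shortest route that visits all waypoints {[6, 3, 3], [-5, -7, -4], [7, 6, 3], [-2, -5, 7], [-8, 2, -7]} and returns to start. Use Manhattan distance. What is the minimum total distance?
88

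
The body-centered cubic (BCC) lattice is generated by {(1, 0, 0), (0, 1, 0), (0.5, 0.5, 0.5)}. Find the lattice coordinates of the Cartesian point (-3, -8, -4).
b₁ - 4b₂ - 8b₃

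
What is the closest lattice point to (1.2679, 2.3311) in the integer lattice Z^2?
(1, 2)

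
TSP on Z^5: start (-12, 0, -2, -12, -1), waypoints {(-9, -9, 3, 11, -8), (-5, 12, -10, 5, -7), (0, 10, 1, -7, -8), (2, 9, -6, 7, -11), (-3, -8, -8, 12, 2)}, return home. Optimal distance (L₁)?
200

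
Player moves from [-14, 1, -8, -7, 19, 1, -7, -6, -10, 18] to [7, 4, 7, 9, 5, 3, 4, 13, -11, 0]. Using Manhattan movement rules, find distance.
120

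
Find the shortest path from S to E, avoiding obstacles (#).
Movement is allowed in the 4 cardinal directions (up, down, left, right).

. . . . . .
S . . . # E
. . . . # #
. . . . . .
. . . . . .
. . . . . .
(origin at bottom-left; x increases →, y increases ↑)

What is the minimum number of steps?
7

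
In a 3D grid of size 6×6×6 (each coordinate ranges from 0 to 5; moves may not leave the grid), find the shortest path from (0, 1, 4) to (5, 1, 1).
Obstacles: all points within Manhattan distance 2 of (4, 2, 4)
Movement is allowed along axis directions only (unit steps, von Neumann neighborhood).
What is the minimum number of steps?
8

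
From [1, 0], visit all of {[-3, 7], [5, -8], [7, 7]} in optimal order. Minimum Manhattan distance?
38
(one optimal route: (1, 0) → (-3, 7) → (7, 7) → (5, -8))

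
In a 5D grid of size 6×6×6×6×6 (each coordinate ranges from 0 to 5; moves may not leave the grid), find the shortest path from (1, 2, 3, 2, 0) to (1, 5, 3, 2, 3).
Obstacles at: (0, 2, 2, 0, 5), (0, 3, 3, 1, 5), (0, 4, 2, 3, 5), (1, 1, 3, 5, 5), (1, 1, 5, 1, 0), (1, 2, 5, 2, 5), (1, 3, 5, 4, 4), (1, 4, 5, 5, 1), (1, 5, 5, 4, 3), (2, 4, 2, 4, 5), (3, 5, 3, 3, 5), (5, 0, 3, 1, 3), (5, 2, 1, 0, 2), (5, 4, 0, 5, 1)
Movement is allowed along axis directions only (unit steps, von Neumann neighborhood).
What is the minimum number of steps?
6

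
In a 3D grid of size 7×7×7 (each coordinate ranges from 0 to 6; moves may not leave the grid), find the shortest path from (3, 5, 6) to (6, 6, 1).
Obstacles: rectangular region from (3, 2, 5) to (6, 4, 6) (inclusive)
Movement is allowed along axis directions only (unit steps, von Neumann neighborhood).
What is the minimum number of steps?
9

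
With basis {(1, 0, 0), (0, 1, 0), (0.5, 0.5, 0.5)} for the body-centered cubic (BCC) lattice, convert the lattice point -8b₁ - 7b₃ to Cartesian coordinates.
(-11.5, -3.5, -3.5)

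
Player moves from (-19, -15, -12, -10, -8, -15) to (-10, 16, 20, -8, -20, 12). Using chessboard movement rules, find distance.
32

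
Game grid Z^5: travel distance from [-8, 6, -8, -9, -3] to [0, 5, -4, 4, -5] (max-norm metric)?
13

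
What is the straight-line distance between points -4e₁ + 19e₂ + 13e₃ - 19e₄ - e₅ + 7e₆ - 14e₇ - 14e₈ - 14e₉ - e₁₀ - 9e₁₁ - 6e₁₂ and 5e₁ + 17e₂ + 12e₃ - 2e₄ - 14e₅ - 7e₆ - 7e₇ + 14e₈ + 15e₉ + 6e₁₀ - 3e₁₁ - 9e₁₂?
50.0799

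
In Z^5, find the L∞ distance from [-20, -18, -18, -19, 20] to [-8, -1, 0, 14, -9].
33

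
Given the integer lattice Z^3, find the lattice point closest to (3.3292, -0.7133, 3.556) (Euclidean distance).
(3, -1, 4)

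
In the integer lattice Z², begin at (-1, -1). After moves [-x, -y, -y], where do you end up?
(-2, -3)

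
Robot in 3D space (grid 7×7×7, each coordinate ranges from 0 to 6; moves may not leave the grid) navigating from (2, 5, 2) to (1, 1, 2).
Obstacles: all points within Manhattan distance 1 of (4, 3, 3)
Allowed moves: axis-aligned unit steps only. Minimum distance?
5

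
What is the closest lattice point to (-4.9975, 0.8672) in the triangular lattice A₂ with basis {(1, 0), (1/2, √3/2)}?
(-4.5, 0.866)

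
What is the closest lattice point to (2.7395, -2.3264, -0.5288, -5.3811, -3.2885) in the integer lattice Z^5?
(3, -2, -1, -5, -3)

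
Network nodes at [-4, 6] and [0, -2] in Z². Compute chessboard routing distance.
8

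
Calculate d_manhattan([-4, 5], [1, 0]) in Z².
10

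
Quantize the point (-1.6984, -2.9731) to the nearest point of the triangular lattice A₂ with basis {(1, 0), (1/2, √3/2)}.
(-1.5, -2.598)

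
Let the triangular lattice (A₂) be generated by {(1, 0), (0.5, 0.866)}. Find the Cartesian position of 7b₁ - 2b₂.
(6, -1.732)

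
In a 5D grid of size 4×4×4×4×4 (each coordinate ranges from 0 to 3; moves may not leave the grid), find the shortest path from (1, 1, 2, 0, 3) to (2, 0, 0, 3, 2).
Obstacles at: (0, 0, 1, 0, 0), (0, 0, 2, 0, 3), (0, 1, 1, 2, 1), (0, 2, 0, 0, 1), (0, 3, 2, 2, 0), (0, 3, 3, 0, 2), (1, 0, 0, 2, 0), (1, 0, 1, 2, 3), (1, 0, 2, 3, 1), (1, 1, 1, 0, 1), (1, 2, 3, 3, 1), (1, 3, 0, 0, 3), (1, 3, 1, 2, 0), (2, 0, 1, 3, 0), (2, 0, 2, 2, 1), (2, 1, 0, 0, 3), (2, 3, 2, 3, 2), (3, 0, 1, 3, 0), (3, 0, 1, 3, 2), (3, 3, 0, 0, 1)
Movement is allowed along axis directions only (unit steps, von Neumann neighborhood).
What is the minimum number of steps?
8
(one shortest path: (1, 1, 2, 0, 3) → (2, 1, 2, 0, 3) → (2, 0, 2, 0, 3) → (2, 0, 1, 0, 3) → (2, 0, 0, 0, 3) → (2, 0, 0, 1, 3) → (2, 0, 0, 2, 3) → (2, 0, 0, 3, 3) → (2, 0, 0, 3, 2))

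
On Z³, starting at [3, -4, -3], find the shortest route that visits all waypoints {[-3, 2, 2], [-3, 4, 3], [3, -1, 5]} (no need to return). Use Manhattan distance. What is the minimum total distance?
26
(one optimal route: (3, -4, -3) → (3, -1, 5) → (-3, 2, 2) → (-3, 4, 3))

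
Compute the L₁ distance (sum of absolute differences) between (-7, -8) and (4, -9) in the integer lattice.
12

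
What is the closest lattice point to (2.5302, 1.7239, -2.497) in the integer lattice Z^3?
(3, 2, -2)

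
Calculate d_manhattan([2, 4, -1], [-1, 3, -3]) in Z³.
6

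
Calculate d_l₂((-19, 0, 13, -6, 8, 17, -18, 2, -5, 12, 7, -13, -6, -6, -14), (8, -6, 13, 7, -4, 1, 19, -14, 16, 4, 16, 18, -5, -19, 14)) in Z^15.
73.8918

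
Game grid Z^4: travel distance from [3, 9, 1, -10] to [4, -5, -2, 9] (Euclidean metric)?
23.8118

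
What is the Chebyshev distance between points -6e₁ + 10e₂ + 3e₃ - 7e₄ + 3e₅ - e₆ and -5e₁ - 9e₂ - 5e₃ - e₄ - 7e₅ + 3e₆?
19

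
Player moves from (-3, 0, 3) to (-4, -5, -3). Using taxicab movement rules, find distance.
12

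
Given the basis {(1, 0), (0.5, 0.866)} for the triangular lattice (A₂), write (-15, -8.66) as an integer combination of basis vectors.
-10b₁ - 10b₂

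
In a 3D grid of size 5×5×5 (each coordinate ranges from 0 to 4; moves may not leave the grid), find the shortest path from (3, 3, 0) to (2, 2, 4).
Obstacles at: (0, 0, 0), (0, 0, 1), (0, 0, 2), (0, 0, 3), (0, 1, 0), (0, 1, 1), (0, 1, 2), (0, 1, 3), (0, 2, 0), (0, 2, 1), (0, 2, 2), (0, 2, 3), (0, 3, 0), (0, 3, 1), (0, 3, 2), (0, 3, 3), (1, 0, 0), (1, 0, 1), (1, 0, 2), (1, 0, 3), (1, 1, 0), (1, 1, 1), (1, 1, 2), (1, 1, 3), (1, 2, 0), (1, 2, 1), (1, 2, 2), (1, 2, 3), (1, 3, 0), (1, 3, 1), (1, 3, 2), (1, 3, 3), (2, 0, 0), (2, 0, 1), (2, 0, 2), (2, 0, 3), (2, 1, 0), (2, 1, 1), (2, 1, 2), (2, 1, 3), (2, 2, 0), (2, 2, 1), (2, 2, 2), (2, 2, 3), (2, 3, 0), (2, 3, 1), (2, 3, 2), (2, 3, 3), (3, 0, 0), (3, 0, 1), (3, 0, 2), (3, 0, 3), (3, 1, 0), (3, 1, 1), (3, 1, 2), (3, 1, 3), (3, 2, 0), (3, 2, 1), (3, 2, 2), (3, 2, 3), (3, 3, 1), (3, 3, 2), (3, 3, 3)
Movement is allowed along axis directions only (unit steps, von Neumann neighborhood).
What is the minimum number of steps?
8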